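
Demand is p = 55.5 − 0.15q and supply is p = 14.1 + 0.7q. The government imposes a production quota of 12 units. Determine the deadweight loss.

Competitive equilibrium: 55.5 − 0.15q = 14.1 + 0.7q → q* = 48.7059, p* = 48.1941.
At q = 12: demand price = 55.5 − 0.15·12 = 53.7; supply price = 14.1 + 0.7·12 = 22.5.
Δq = 48.7059 − 12 = 36.7059; wedge = 53.7 − 22.5 = 31.2.
Deadweight loss = ½ × 36.7059 × 31.2 = 572.61.

572.61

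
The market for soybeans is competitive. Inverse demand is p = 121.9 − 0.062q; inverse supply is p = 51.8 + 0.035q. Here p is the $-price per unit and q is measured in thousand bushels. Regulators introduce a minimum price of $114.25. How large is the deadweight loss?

$17418.90 thousand

Competitive equilibrium: 121.9 − 0.062q = 51.8 + 0.035q → q* = 722.680412, p* = 77.093814.
At the floor p = 114.25, quantity demanded = (121.9 − 114.25)/0.062 = 123.387097.
Sellers' marginal cost at q' = 123.387097: 51.8 + 0.035·123.387097 = 56.118548.
Δq = 722.680412 − 123.387097 = 599.293315; wedge = 114.25 − 56.118548 = 58.131452.
DWL = ½ × 599.293315 × 58.131452 = $17418.90 thousand.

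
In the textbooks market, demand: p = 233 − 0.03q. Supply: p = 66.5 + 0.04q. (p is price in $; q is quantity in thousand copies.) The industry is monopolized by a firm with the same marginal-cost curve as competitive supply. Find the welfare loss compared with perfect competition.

Competitive equilibrium: 233 − 0.03q = 66.5 + 0.04q → q* = 2378.5714, p* = 161.6429.
Marginal revenue: MR = 233 − 0.06q. Set MR = MC: 233 − 0.06q = 66.5 + 0.04q → q_m = 1665.
Price p_m = 233 − 0.03·1665 = 183.05; MC(q_m) = 66.5 + 0.04·1665 = 133.1.
Competitive q* = 2378.5714, so Δq = 713.5714; wedge = 183.05 − 133.1 = 49.95.
DWL = ½ × 713.5714 × 49.95 = $17821.45 thousand.

$17821.45 thousand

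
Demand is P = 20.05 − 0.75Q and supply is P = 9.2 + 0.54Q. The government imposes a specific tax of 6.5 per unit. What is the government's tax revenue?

21.92

Competitive equilibrium: 20.05 − 0.75Q = 9.2 + 0.54Q → Q* = 8.4109, P* = 13.7419.
With the tax, the buyer price exceeds the seller price by 6.5: (20.05 − 0.75Q) − (9.2 + 0.54Q) = 6.5 → Q' = 3.3721.
Tax revenue = 6.5 × 3.3721 = 21.92.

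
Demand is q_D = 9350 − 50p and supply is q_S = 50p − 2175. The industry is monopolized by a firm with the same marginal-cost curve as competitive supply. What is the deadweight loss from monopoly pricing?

28600.35

In inverse form: demand p = 187 − 0.02q, supply p = 43.5 + 0.02q.
Competitive equilibrium: 187 − 0.02q = 43.5 + 0.02q → q* = 3587.5, p* = 115.25.
Marginal revenue: MR = 187 − 0.04q. Set MR = MC: 187 − 0.04q = 43.5 + 0.02q → q_m = 2391.66667.
Price p_m = 187 − 0.02·2391.66667 = 139.16667; MC(q_m) = 43.5 + 0.02·2391.66667 = 91.33333.
Competitive q* = 3587.5, so Δq = 1195.83333; wedge = 139.16667 − 91.33333 = 47.83334.
Welfare loss = ½ × 1195.83333 × 47.83334 = 28600.35.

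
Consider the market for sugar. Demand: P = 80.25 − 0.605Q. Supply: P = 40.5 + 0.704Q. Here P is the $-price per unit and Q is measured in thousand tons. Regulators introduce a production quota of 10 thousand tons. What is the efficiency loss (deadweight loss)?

Competitive equilibrium: 80.25 − 0.605Q = 40.5 + 0.704Q → Q* = 30.3667, P* = 61.8782.
At Q = 10: demand price = 80.25 − 0.605·10 = 74.2; supply price = 40.5 + 0.704·10 = 47.54.
ΔQ = 30.3667 − 10 = 20.3667; wedge = 74.2 − 47.54 = 26.66.
The triangle = ½ × 20.3667 × 26.66 = $271.49 thousand.

$271.49 thousand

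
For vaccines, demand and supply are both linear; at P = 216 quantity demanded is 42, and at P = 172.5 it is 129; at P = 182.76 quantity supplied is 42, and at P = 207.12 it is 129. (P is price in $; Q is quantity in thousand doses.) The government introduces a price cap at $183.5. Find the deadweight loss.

Demand slope = (172.5 − 216)/(129 − 42) = −0.5, so P = 237 − 0.5Q.
Supply slope = (207.12 − 182.76)/(129 − 42) = 0.28, so P = 171 + 0.28Q.
Competitive equilibrium: 237 − 0.5Q = 171 + 0.28Q → Q* = 84.6154, P* = 194.6923.
At the ceiling P = 183.5, quantity supplied = (183.5 − 171)/0.28 = 44.6429.
Willingness to pay at Q' = 44.6429: 237 − 0.5·44.6429 = 214.6786.
ΔQ = 84.6154 − 44.6429 = 39.9725; wedge = 214.6786 − 183.5 = 31.1786.
Deadweight loss = ½ × 39.9725 × 31.1786 = $623.14 thousand.

$623.14 thousand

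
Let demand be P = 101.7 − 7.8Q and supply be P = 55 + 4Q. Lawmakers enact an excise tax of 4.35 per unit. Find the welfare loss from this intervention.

Competitive equilibrium: 101.7 − 7.8Q = 55 + 4Q → Q* = 3.9576, P* = 70.8305.
With the tax, the buyer price exceeds the seller price by 4.35: (101.7 − 7.8Q) − (55 + 4Q) = 4.35 → Q' = 3.589.
ΔQ = 3.9576 − 3.589 = 0.3686; the wedge equals the tax, 4.35.
Welfare loss = ½ × 0.3686 × 4.35 = 0.80.

0.80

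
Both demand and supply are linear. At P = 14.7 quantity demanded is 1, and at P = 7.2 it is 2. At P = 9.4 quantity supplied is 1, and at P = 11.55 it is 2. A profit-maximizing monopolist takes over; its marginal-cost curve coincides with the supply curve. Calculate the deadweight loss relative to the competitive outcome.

Demand slope = (7.2 − 14.7)/(2 − 1) = −7.5, so P = 22.2 − 7.5Q.
Supply slope = (11.55 − 9.4)/(2 − 1) = 2.15, so P = 7.25 + 2.15Q.
Competitive equilibrium: 22.2 − 7.5Q = 7.25 + 2.15Q → Q* = 1.5492, P* = 10.5808.
Marginal revenue: MR = 22.2 − 15Q. Set MR = MC: 22.2 − 15Q = 7.25 + 2.15Q → Q_m = 0.8717.
Price P_m = 22.2 − 7.5·0.8717 = 15.6623; MC(Q_m) = 7.25 + 2.15·0.8717 = 9.1242.
Competitive Q* = 1.5492, so ΔQ = 0.6775; wedge = 15.6623 − 9.1242 = 6.5381.
Deadweight loss = ½ × 0.6775 × 6.5381 = 2.21.

2.21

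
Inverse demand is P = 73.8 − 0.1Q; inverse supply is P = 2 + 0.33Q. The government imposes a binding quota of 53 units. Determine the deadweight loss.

Competitive equilibrium: 73.8 − 0.1Q = 2 + 0.33Q → Q* = 166.9767, P* = 57.1023.
At Q = 53: demand price = 73.8 − 0.1·53 = 68.5; supply price = 2 + 0.33·53 = 19.49.
ΔQ = 166.9767 − 53 = 113.9767; wedge = 68.5 − 19.49 = 49.01.
DWL = ½ × 113.9767 × 49.01 = 2793.

2793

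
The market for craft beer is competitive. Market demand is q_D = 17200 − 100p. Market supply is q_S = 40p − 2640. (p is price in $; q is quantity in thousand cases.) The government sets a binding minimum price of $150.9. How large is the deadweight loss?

$14766.04 thousand

In inverse form: demand p = 172 − 0.01q, supply p = 66 + 0.025q.
Competitive equilibrium: 172 − 0.01q = 66 + 0.025q → q* = 3028.5714, p* = 141.7143.
At the floor p = 150.9, quantity demanded = (172 − 150.9)/0.01 = 2110.
Sellers' marginal cost at q' = 2110: 66 + 0.025·2110 = 118.75.
Δq = 3028.5714 − 2110 = 918.5714; wedge = 150.9 − 118.75 = 32.15.
Welfare loss = ½ × 918.5714 × 32.15 = $14766.04 thousand.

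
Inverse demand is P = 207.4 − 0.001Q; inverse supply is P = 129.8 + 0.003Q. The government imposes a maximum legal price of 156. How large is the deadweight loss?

Competitive equilibrium: 207.4 − 0.001Q = 129.8 + 0.003Q → Q* = 19400, P* = 188.
At the ceiling P = 156, quantity supplied = (156 − 129.8)/0.003 = 8733.333333.
Willingness to pay at Q' = 8733.333333: 207.4 − 0.001·8733.333333 = 198.666667.
ΔQ = 19400 − 8733.333333 = 10666.666667; wedge = 198.666667 − 156 = 42.666667.
Welfare loss = ½ × 10666.666667 × 42.666667 = 227555.56.

227555.56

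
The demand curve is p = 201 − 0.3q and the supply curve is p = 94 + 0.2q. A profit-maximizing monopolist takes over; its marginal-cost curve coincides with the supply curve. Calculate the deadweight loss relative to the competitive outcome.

1610.02

Competitive equilibrium: 201 − 0.3q = 94 + 0.2q → q* = 214, p* = 136.8.
Marginal revenue: MR = 201 − 0.6q. Set MR = MC: 201 − 0.6q = 94 + 0.2q → q_m = 133.75.
Price p_m = 201 − 0.3·133.75 = 160.875; MC(q_m) = 94 + 0.2·133.75 = 120.75.
Competitive q* = 214, so Δq = 80.25; wedge = 160.875 − 120.75 = 40.125.
Deadweight loss = ½ × 80.25 × 40.125 = 1610.02.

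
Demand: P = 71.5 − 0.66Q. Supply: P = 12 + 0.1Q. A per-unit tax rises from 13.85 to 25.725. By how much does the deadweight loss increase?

Competitive equilibrium: 71.5 − 0.66Q = 12 + 0.1Q → Q* = 78.2895, P* = 19.8289.
For a per-unit tax t: ΔQ = t/0.76, so DWL = ½·t·(t/0.76) = t²/1.52.
At t = 13.85: DWL = 126.199. At t = 25.725: DWL = 435.379.
Increase = 435.379 − 126.199 = 309.18.

309.18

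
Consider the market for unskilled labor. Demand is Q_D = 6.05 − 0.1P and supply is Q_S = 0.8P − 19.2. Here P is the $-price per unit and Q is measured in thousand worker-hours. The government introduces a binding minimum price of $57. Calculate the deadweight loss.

In inverse form: demand P = 60.5 − 10Q, supply P = 24 + 1.25Q.
Competitive equilibrium: 60.5 − 10Q = 24 + 1.25Q → Q* = 3.24444, P* = 28.05556.
At the floor P = 57, quantity demanded = (60.5 − 57)/10 = 0.35.
Sellers' marginal cost at Q' = 0.35: 24 + 1.25·0.35 = 24.4375.
ΔQ = 3.24444 − 0.35 = 2.89444; wedge = 57 − 24.4375 = 32.5625.
The triangle = ½ × 2.89444 × 32.5625 = $47.13 thousand.

$47.13 thousand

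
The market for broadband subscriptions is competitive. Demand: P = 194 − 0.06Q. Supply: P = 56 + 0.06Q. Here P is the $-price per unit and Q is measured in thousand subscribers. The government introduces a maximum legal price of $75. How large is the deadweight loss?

$41666.67 thousand

Competitive equilibrium: 194 − 0.06Q = 56 + 0.06Q → Q* = 1150, P* = 125.
At the ceiling P = 75, quantity supplied = (75 − 56)/0.06 = 316.6667.
Willingness to pay at Q' = 316.6667: 194 − 0.06·316.6667 = 175.
ΔQ = 1150 − 316.6667 = 833.3333; wedge = 175 − 75 = 100.
DWL = ½ × 833.3333 × 100 = $41666.67 thousand.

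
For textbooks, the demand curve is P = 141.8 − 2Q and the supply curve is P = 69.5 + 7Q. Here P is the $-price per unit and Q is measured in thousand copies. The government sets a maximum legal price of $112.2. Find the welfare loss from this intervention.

$16.82 thousand

Competitive equilibrium: 141.8 − 2Q = 69.5 + 7Q → Q* = 8.0333, P* = 125.7333.
At the ceiling P = 112.2, quantity supplied = (112.2 − 69.5)/7 = 6.1.
Willingness to pay at Q' = 6.1: 141.8 − 2·6.1 = 129.6.
ΔQ = 8.0333 − 6.1 = 1.9333; wedge = 129.6 − 112.2 = 17.4.
DWL = ½ × 1.9333 × 17.4 = $16.82 thousand.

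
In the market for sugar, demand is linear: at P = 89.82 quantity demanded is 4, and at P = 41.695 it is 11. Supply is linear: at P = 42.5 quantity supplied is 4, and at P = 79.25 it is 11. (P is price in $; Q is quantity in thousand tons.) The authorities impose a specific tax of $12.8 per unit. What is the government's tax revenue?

Demand slope = (41.695 − 89.82)/(11 − 4) = −6.875, so P = 117.32 − 6.875Q.
Supply slope = (79.25 − 42.5)/(11 − 4) = 5.25, so P = 21.5 + 5.25Q.
Competitive equilibrium: 117.32 − 6.875Q = 21.5 + 5.25Q → Q* = 7.9027, P* = 62.9891.
With the tax, the buyer price exceeds the seller price by 12.8: (117.32 − 6.875Q) − (21.5 + 5.25Q) = 12.8 → Q' = 6.847.
Tax revenue = 12.8 × 6.847 = $87.64 thousand.

$87.64 thousand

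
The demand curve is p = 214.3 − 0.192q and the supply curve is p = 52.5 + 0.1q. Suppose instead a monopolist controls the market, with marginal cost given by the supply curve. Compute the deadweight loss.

Competitive equilibrium: 214.3 − 0.192q = 52.5 + 0.1q → q* = 554.1096, p* = 107.911.
Marginal revenue: MR = 214.3 − 0.384q. Set MR = MC: 214.3 − 0.384q = 52.5 + 0.1q → q_m = 334.2975.
Price p_m = 214.3 − 0.192·334.2975 = 150.1149; MC(q_m) = 52.5 + 0.1·334.2975 = 85.9298.
Competitive q* = 554.1096, so Δq = 219.8121; wedge = 150.1149 − 85.9298 = 64.1851.
Welfare loss = ½ × 219.8121 × 64.1851 = 7054.33.

7054.33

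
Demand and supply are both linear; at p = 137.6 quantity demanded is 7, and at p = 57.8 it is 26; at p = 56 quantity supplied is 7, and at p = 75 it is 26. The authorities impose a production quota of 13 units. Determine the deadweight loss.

Demand slope = (57.8 − 137.6)/(26 − 7) = −4.2, so p = 167 − 4.2q.
Supply slope = (75 − 56)/(26 − 7) = 1, so p = 49 + q.
Competitive equilibrium: 167 − 4.2q = 49 + q → q* = 22.6923, p* = 71.6923.
At q = 13: demand price = 167 − 4.2·13 = 112.4; supply price = 49 + 1·13 = 62.
Δq = 22.6923 − 13 = 9.6923; wedge = 112.4 − 62 = 50.4.
Welfare loss = ½ × 9.6923 × 50.4 = 244.25.

244.25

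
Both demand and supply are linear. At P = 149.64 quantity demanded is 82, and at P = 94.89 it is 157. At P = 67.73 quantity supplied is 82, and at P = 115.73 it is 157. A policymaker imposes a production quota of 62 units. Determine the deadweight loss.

Demand slope = (94.89 − 149.64)/(157 − 82) = −0.73, so P = 209.5 − 0.73Q.
Supply slope = (115.73 − 67.73)/(157 − 82) = 0.64, so P = 15.25 + 0.64Q.
Competitive equilibrium: 209.5 − 0.73Q = 15.25 + 0.64Q → Q* = 141.7883, P* = 105.9945.
At Q = 62: demand price = 209.5 − 0.73·62 = 164.24; supply price = 15.25 + 0.64·62 = 54.93.
ΔQ = 141.7883 − 62 = 79.7883; wedge = 164.24 − 54.93 = 109.31.
Deadweight loss = ½ × 79.7883 × 109.31 = 4360.83.

4360.83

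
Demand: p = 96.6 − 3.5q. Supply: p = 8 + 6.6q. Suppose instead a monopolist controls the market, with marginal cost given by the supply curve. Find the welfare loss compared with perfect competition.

25.74

Competitive equilibrium: 96.6 − 3.5q = 8 + 6.6q → q* = 8.7723, p* = 65.897.
Marginal revenue: MR = 96.6 − 7q. Set MR = MC: 96.6 − 7q = 8 + 6.6q → q_m = 6.5147.
Price p_m = 96.6 − 3.5·6.5147 = 73.7986; MC(q_m) = 8 + 6.6·6.5147 = 50.997.
Competitive q* = 8.7723, so Δq = 2.2576; wedge = 73.7986 − 50.997 = 22.8016.
DWL = ½ × 2.2576 × 22.8016 = 25.74.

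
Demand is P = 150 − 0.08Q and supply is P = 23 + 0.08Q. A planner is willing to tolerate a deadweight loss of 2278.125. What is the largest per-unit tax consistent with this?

27

Competitive equilibrium: 150 − 0.08Q = 23 + 0.08Q → Q* = 793.75, P* = 86.5.
A tax t gives ΔQ = t/0.16 and wedge t, so DWL = t²/0.32.
t²/0.32 = 2278.125 → t² = 729 → t = 27.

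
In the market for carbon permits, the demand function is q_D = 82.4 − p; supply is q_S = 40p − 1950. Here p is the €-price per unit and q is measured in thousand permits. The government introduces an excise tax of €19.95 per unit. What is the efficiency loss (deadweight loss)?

In inverse form: demand p = 82.4 − q, supply p = 48.75 + 0.025q.
Competitive equilibrium: 82.4 − q = 48.75 + 0.025q → q* = 32.8293, p* = 49.5707.
With the tax, the buyer price exceeds the seller price by 19.95: (82.4 − q) − (48.75 + 0.025q) = 19.95 → q' = 13.3659.
Δq = 32.8293 − 13.3659 = 19.4634; the wedge equals the tax, 19.95.
DWL = ½ × 19.4634 × 19.95 = €194.15 thousand.

€194.15 thousand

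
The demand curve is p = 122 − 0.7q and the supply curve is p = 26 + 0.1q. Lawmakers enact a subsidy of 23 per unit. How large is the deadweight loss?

330.625

Competitive equilibrium: 122 − 0.7q = 26 + 0.1q → q* = 120, p* = 38.
The subsidy lowers effective supply by 23: p = 3 + 0.1q.
New quantity: 122 − 0.7q = 3 + 0.1q → q' = 148.75.
Overproduction Δq = 148.75 − 120 = 28.75; wedge = subsidy = 23.
Deadweight loss = ½ × 28.75 × 23 = 330.625.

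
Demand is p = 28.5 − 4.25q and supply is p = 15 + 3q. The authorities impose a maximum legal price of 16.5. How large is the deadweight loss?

6.73

Competitive equilibrium: 28.5 − 4.25q = 15 + 3q → q* = 1.8621, p* = 20.5862.
At the ceiling p = 16.5, quantity supplied = (16.5 − 15)/3 = 0.5.
Willingness to pay at q' = 0.5: 28.5 − 4.25·0.5 = 26.375.
Δq = 1.8621 − 0.5 = 1.3621; wedge = 26.375 − 16.5 = 9.875.
DWL = ½ × 1.3621 × 9.875 = 6.73.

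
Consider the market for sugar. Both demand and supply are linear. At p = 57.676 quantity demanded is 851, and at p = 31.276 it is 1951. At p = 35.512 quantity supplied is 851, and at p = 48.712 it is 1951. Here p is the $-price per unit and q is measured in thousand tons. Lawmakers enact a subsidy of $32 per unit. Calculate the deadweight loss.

Demand slope = (31.276 − 57.676)/(1951 − 851) = −0.024, so p = 78.1 − 0.024q.
Supply slope = (48.712 − 35.512)/(1951 − 851) = 0.012, so p = 25.3 + 0.012q.
Competitive equilibrium: 78.1 − 0.024q = 25.3 + 0.012q → q* = 1466.6667, p* = 42.9.
The subsidy lowers effective supply by 32: p = 0.012q − 6.7.
New quantity: 78.1 − 0.024q = 0.012q − 6.7 → q' = 2355.5556.
Overproduction Δq = 2355.5556 − 1466.6667 = 888.8889; wedge = subsidy = 32.
Welfare loss = ½ × 888.8889 × 32 = $14222.22 thousand.

$14222.22 thousand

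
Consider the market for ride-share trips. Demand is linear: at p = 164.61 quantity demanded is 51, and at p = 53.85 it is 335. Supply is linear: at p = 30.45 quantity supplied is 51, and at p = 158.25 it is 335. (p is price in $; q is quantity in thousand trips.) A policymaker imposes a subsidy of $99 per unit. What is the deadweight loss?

$5833.93 thousand

Demand slope = (53.85 − 164.61)/(335 − 51) = −0.39, so p = 184.5 − 0.39q.
Supply slope = (158.25 − 30.45)/(335 − 51) = 0.45, so p = 7.5 + 0.45q.
Competitive equilibrium: 184.5 − 0.39q = 7.5 + 0.45q → q* = 210.7143, p* = 102.3214.
The subsidy lowers effective supply by 99: p = 0.45q − 91.5.
New quantity: 184.5 − 0.39q = 0.45q − 91.5 → q' = 328.5714.
Overproduction Δq = 328.5714 − 210.7143 = 117.8571; wedge = subsidy = 99.
The triangle = ½ × 117.8571 × 99 = $5833.93 thousand.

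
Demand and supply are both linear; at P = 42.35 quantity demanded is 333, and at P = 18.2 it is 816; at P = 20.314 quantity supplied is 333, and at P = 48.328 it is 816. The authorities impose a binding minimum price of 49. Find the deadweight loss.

6134.07

Demand slope = (18.2 − 42.35)/(816 − 333) = −0.05, so P = 59 − 0.05Q.
Supply slope = (48.328 − 20.314)/(816 − 333) = 0.058, so P = 1 + 0.058Q.
Competitive equilibrium: 59 − 0.05Q = 1 + 0.058Q → Q* = 537.037, P* = 32.1481.
At the floor P = 49, quantity demanded = (59 − 49)/0.05 = 200.
Sellers' marginal cost at Q' = 200: 1 + 0.058·200 = 12.6.
ΔQ = 537.037 − 200 = 337.037; wedge = 49 − 12.6 = 36.4.
The triangle = ½ × 337.037 × 36.4 = 6134.07.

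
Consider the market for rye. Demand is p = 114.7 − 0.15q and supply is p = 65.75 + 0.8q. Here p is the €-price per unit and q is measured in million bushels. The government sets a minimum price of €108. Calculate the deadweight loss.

Competitive equilibrium: 114.7 − 0.15q = 65.75 + 0.8q → q* = 51.5263, p* = 106.9711.
At the floor p = 108, quantity demanded = (114.7 − 108)/0.15 = 44.6667.
Sellers' marginal cost at q' = 44.6667: 65.75 + 0.8·44.6667 = 101.4834.
Δq = 51.5263 − 44.6667 = 6.8596; wedge = 108 − 101.4834 = 6.5166.
DWL = ½ × 6.8596 × 6.5166 = €22.35 million.

€22.35 million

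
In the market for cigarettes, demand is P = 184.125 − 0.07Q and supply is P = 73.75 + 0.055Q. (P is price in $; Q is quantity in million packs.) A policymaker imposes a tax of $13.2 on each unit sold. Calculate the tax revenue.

$10261.68 million

Competitive equilibrium: 184.125 − 0.07Q = 73.75 + 0.055Q → Q* = 883, P* = 122.315.
With the tax, the buyer price exceeds the seller price by 13.2: (184.125 − 0.07Q) − (73.75 + 0.055Q) = 13.2 → Q' = 777.4.
Tax revenue = 13.2 × 777.4 = $10261.68 million.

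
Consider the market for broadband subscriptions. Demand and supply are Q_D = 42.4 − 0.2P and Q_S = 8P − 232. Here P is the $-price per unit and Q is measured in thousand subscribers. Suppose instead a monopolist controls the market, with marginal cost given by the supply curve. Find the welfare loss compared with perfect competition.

$796.76 thousand

In inverse form: demand P = 212 − 5Q, supply P = 29 + 0.125Q.
Competitive equilibrium: 212 − 5Q = 29 + 0.125Q → Q* = 35.7073, P* = 33.4634.
Marginal revenue: MR = 212 − 10Q. Set MR = MC: 212 − 10Q = 29 + 0.125Q → Q_m = 18.0741.
Price P_m = 212 − 5·18.0741 = 121.6295; MC(Q_m) = 29 + 0.125·18.0741 = 31.2593.
Competitive Q* = 35.7073, so ΔQ = 17.6332; wedge = 121.6295 − 31.2593 = 90.3702.
Welfare loss = ½ × 17.6332 × 90.3702 = $796.76 thousand.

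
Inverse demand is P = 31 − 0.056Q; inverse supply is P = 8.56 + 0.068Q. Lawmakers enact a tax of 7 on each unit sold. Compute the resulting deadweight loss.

Competitive equilibrium: 31 − 0.056Q = 8.56 + 0.068Q → Q* = 180.9677, P* = 20.8658.
With the tax, the buyer price exceeds the seller price by 7: (31 − 0.056Q) − (8.56 + 0.068Q) = 7 → Q' = 124.5161.
ΔQ = 180.9677 − 124.5161 = 56.4516; the wedge equals the tax, 7.
The triangle = ½ × 56.4516 × 7 = 197.58.

197.58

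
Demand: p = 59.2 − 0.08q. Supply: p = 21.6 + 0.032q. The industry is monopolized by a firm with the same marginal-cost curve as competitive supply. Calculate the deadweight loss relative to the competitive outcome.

1095.73

Competitive equilibrium: 59.2 − 0.08q = 21.6 + 0.032q → q* = 335.7143, p* = 32.3429.
Marginal revenue: MR = 59.2 − 0.16q. Set MR = MC: 59.2 − 0.16q = 21.6 + 0.032q → q_m = 195.8333.
Price p_m = 59.2 − 0.08·195.8333 = 43.5333; MC(q_m) = 21.6 + 0.032·195.8333 = 27.8667.
Competitive q* = 335.7143, so Δq = 139.881; wedge = 43.5333 − 27.8667 = 15.6666.
The triangle = ½ × 139.881 × 15.6666 = 1095.73.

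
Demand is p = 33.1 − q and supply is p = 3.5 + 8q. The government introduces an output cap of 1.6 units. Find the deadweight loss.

12.84

Competitive equilibrium: 33.1 − q = 3.5 + 8q → q* = 3.2889, p* = 29.8111.
At q = 1.6: demand price = 33.1 − 1·1.6 = 31.5; supply price = 3.5 + 8·1.6 = 16.3.
Δq = 3.2889 − 1.6 = 1.6889; wedge = 31.5 − 16.3 = 15.2.
The triangle = ½ × 1.6889 × 15.2 = 12.84.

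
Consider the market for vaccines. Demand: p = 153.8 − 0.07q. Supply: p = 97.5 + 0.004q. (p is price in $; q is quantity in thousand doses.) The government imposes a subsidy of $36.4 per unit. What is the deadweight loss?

$8952.43 thousand

Competitive equilibrium: 153.8 − 0.07q = 97.5 + 0.004q → q* = 760.8108, p* = 100.5432.
The subsidy lowers effective supply by 36.4: p = 61.1 + 0.004q.
New quantity: 153.8 − 0.07q = 61.1 + 0.004q → q' = 1252.7027.
Overproduction Δq = 1252.7027 − 760.8108 = 491.8919; wedge = subsidy = 36.4.
Welfare loss = ½ × 491.8919 × 36.4 = $8952.43 thousand.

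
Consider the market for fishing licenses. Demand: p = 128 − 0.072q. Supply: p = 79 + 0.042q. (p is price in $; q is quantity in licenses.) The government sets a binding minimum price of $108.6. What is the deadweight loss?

$1466.14

Competitive equilibrium: 128 − 0.072q = 79 + 0.042q → q* = 429.8246, p* = 97.0526.
At the floor p = 108.6, quantity demanded = (128 − 108.6)/0.072 = 269.4444.
Sellers' marginal cost at q' = 269.4444: 79 + 0.042·269.4444 = 90.3167.
Δq = 429.8246 − 269.4444 = 160.3802; wedge = 108.6 − 90.3167 = 18.2833.
The triangle = ½ × 160.3802 × 18.2833 = $1466.14.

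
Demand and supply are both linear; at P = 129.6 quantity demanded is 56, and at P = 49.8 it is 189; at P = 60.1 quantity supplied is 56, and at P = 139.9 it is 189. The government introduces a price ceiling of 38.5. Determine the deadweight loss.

5292.20

Demand slope = (49.8 − 129.6)/(189 − 56) = −0.6, so P = 163.2 − 0.6Q.
Supply slope = (139.9 − 60.1)/(189 − 56) = 0.6, so P = 26.5 + 0.6Q.
Competitive equilibrium: 163.2 − 0.6Q = 26.5 + 0.6Q → Q* = 113.91667, P* = 94.85.
At the ceiling P = 38.5, quantity supplied = (38.5 − 26.5)/0.6 = 20.
Willingness to pay at Q' = 20: 163.2 − 0.6·20 = 151.2.
ΔQ = 113.91667 − 20 = 93.91667; wedge = 151.2 − 38.5 = 112.7.
The triangle = ½ × 93.91667 × 112.7 = 5292.20.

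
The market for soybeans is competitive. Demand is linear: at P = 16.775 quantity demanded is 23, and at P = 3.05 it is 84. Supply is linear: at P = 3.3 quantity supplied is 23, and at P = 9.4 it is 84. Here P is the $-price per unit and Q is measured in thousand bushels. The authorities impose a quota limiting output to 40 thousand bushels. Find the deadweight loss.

$97.23 thousand

Demand slope = (3.05 − 16.775)/(84 − 23) = −0.225, so P = 21.95 − 0.225Q.
Supply slope = (9.4 − 3.3)/(84 − 23) = 0.1, so P = 1 + 0.1Q.
Competitive equilibrium: 21.95 − 0.225Q = 1 + 0.1Q → Q* = 64.4615, P* = 7.4462.
At Q = 40: demand price = 21.95 − 0.225·40 = 12.95; supply price = 1 + 0.1·40 = 5.
ΔQ = 64.4615 − 40 = 24.4615; wedge = 12.95 − 5 = 7.95.
Welfare loss = ½ × 24.4615 × 7.95 = $97.23 thousand.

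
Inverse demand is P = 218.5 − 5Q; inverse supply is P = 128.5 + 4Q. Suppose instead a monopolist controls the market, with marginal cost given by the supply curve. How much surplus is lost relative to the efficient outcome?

Competitive equilibrium: 218.5 − 5Q = 128.5 + 4Q → Q* = 10, P* = 168.5.
Marginal revenue: MR = 218.5 − 10Q. Set MR = MC: 218.5 − 10Q = 128.5 + 4Q → Q_m = 6.4286.
Price P_m = 218.5 − 5·6.4286 = 186.357; MC(Q_m) = 128.5 + 4·6.4286 = 154.2144.
Competitive Q* = 10, so ΔQ = 3.5714; wedge = 186.357 − 154.2144 = 32.1426.
DWL = ½ × 3.5714 × 32.1426 = 57.40.

57.40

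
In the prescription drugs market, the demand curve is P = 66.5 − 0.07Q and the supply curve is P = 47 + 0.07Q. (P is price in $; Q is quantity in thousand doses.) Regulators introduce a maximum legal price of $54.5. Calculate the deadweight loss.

Competitive equilibrium: 66.5 − 0.07Q = 47 + 0.07Q → Q* = 139.2857, P* = 56.75.
At the ceiling P = 54.5, quantity supplied = (54.5 − 47)/0.07 = 107.1429.
Willingness to pay at Q' = 107.1429: 66.5 − 0.07·107.1429 = 59.
ΔQ = 139.2857 − 107.1429 = 32.1428; wedge = 59 − 54.5 = 4.5.
Deadweight loss = ½ × 32.1428 × 4.5 = $72.32 thousand.

$72.32 thousand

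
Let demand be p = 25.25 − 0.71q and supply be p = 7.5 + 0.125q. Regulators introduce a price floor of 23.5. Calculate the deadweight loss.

147.45

Competitive equilibrium: 25.25 − 0.71q = 7.5 + 0.125q → q* = 21.2575, p* = 10.1572.
At the floor p = 23.5, quantity demanded = (25.25 − 23.5)/0.71 = 2.4648.
Sellers' marginal cost at q' = 2.4648: 7.5 + 0.125·2.4648 = 7.8081.
Δq = 21.2575 − 2.4648 = 18.7927; wedge = 23.5 − 7.8081 = 15.6919.
Welfare loss = ½ × 18.7927 × 15.6919 = 147.45.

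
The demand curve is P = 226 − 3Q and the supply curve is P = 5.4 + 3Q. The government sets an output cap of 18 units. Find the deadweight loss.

1056.56

Competitive equilibrium: 226 − 3Q = 5.4 + 3Q → Q* = 36.76667, P* = 115.7.
At Q = 18: demand price = 226 − 3·18 = 172; supply price = 5.4 + 3·18 = 59.4.
ΔQ = 36.76667 − 18 = 18.76667; wedge = 172 − 59.4 = 112.6.
The triangle = ½ × 18.76667 × 112.6 = 1056.56.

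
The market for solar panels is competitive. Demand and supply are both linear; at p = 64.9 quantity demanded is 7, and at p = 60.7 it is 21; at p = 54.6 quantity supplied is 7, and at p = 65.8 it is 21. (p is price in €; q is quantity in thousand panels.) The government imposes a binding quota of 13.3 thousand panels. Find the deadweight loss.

Demand slope = (60.7 − 64.9)/(21 − 7) = −0.3, so p = 67 − 0.3q.
Supply slope = (65.8 − 54.6)/(21 − 7) = 0.8, so p = 49 + 0.8q.
Competitive equilibrium: 67 − 0.3q = 49 + 0.8q → q* = 16.3636, p* = 62.0909.
At q = 13.3: demand price = 67 − 0.3·13.3 = 63.01; supply price = 49 + 0.8·13.3 = 59.64.
Δq = 16.3636 − 13.3 = 3.0636; wedge = 63.01 − 59.64 = 3.37.
Welfare loss = ½ × 3.0636 × 3.37 = €5.16 thousand.

€5.16 thousand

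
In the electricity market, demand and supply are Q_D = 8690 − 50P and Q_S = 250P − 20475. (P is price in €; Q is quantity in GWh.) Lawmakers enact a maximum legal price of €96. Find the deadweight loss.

€1110.21

In inverse form: demand P = 173.8 − 0.02Q, supply P = 81.9 + 0.004Q.
Competitive equilibrium: 173.8 − 0.02Q = 81.9 + 0.004Q → Q* = 3829.1667, P* = 97.2167.
At the ceiling P = 96, quantity supplied = (96 − 81.9)/0.004 = 3525.
Willingness to pay at Q' = 3525: 173.8 − 0.02·3525 = 103.3.
ΔQ = 3829.1667 − 3525 = 304.1667; wedge = 103.3 − 96 = 7.3.
The triangle = ½ × 304.1667 × 7.3 = €1110.21.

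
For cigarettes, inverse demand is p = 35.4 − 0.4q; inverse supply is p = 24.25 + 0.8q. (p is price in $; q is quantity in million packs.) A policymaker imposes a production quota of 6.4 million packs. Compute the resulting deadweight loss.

Competitive equilibrium: 35.4 − 0.4q = 24.25 + 0.8q → q* = 9.2917, p* = 31.6833.
At q = 6.4: demand price = 35.4 − 0.4·6.4 = 32.84; supply price = 24.25 + 0.8·6.4 = 29.37.
Δq = 9.2917 − 6.4 = 2.8917; wedge = 32.84 − 29.37 = 3.47.
Welfare loss = ½ × 2.8917 × 3.47 = $5.02 million.

$5.02 million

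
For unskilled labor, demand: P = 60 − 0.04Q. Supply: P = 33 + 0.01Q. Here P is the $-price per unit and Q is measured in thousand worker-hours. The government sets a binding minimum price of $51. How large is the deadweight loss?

$2480.625 thousand

Competitive equilibrium: 60 − 0.04Q = 33 + 0.01Q → Q* = 540, P* = 38.4.
At the floor P = 51, quantity demanded = (60 − 51)/0.04 = 225.
Sellers' marginal cost at Q' = 225: 33 + 0.01·225 = 35.25.
ΔQ = 540 − 225 = 315; wedge = 51 − 35.25 = 15.75.
Deadweight loss = ½ × 315 × 15.75 = $2480.625 thousand.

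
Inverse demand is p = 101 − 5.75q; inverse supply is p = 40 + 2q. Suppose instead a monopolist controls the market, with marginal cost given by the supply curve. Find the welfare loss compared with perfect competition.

Competitive equilibrium: 101 − 5.75q = 40 + 2q → q* = 7.871, p* = 55.7419.
Marginal revenue: MR = 101 − 11.5q. Set MR = MC: 101 − 11.5q = 40 + 2q → q_m = 4.5185.
Price p_m = 101 − 5.75·4.5185 = 75.0186; MC(q_m) = 40 + 2·4.5185 = 49.037.
Competitive q* = 7.871, so Δq = 3.3525; wedge = 75.0186 − 49.037 = 25.9816.
Welfare loss = ½ × 3.3525 × 25.9816 = 43.55.

43.55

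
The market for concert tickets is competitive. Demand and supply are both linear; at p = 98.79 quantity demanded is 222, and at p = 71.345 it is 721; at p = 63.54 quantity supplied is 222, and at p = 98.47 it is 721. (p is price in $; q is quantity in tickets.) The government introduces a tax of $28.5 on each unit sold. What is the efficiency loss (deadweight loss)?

$3249

Demand slope = (71.345 − 98.79)/(721 − 222) = −0.055, so p = 111 − 0.055q.
Supply slope = (98.47 − 63.54)/(721 − 222) = 0.07, so p = 48 + 0.07q.
Competitive equilibrium: 111 − 0.055q = 48 + 0.07q → q* = 504, p* = 83.28.
With the tax, the buyer price exceeds the seller price by 28.5: (111 − 0.055q) − (48 + 0.07q) = 28.5 → q' = 276.
Δq = 504 − 276 = 228; the wedge equals the tax, 28.5.
DWL = ½ × 228 × 28.5 = $3249.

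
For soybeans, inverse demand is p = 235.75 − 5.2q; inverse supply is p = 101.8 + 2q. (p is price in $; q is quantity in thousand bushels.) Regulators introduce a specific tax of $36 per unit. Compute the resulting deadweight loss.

Competitive equilibrium: 235.75 − 5.2q = 101.8 + 2q → q* = 18.6042, p* = 139.0083.
With the tax, the buyer price exceeds the seller price by 36: (235.75 − 5.2q) − (101.8 + 2q) = 36 → q' = 13.6042.
Δq = 18.6042 − 13.6042 = 5; the wedge equals the tax, 36.
Deadweight loss = ½ × 5 × 36 = $90 thousand.

$90 thousand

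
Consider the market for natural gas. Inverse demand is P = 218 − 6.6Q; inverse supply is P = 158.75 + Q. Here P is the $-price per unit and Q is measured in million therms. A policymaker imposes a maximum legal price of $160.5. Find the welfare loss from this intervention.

Competitive equilibrium: 218 − 6.6Q = 158.75 + Q → Q* = 7.7961, P* = 166.5461.
At the ceiling P = 160.5, quantity supplied = (160.5 − 158.75)/1 = 1.75.
Willingness to pay at Q' = 1.75: 218 − 6.6·1.75 = 206.45.
ΔQ = 7.7961 − 1.75 = 6.0461; wedge = 206.45 − 160.5 = 45.95.
The triangle = ½ × 6.0461 × 45.95 = $138.91 million.

$138.91 million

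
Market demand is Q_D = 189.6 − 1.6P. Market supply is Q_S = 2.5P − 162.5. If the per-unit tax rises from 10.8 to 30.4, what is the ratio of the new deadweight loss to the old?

7.923

In inverse form: demand P = 118.5 − 0.625Q, supply P = 65 + 0.4Q.
Competitive equilibrium: 118.5 − 0.625Q = 65 + 0.4Q → Q* = 52.1951, P* = 85.878.
For a per-unit tax t: ΔQ = t/1.025, so DWL = ½·t·(t/1.025) = t²/2.05.
At t = 10.8: DWL = 56.898. At t = 30.4: DWL = 450.810.
Ratio = (30.4/10.8)² = 7.923.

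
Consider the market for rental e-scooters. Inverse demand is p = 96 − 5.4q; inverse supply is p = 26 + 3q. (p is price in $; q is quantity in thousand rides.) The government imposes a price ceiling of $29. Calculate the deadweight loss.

Competitive equilibrium: 96 − 5.4q = 26 + 3q → q* = 8.3333, p* = 51.
At the ceiling p = 29, quantity supplied = (29 − 26)/3 = 1.
Willingness to pay at q' = 1: 96 − 5.4·1 = 90.6.
Δq = 8.3333 − 1 = 7.3333; wedge = 90.6 − 29 = 61.6.
Welfare loss = ½ × 7.3333 × 61.6 = $225.87 thousand.

$225.87 thousand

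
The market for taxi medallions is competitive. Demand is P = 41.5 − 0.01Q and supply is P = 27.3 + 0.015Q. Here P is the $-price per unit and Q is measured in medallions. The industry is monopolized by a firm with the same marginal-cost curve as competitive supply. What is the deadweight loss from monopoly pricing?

Competitive equilibrium: 41.5 − 0.01Q = 27.3 + 0.015Q → Q* = 568, P* = 35.82.
Marginal revenue: MR = 41.5 − 0.02Q. Set MR = MC: 41.5 − 0.02Q = 27.3 + 0.015Q → Q_m = 405.7143.
Price P_m = 41.5 − 0.01·405.7143 = 37.4429; MC(Q_m) = 27.3 + 0.015·405.7143 = 33.3857.
Competitive Q* = 568, so ΔQ = 162.2857; wedge = 37.4429 − 33.3857 = 4.0572.
Welfare loss = ½ × 162.2857 × 4.0572 = $329.21.

$329.21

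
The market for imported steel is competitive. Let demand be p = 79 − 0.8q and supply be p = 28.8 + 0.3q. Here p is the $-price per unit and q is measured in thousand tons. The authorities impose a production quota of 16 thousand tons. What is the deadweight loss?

Competitive equilibrium: 79 − 0.8q = 28.8 + 0.3q → q* = 45.6364, p* = 42.4909.
At q = 16: demand price = 79 − 0.8·16 = 66.2; supply price = 28.8 + 0.3·16 = 33.6.
Δq = 45.6364 − 16 = 29.6364; wedge = 66.2 − 33.6 = 32.6.
Welfare loss = ½ × 29.6364 × 32.6 = $483.07 thousand.

$483.07 thousand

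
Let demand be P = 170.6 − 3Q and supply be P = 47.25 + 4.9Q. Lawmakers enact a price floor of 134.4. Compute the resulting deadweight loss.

49.70

Competitive equilibrium: 170.6 − 3Q = 47.25 + 4.9Q → Q* = 15.6139, P* = 123.7582.
At the floor P = 134.4, quantity demanded = (170.6 − 134.4)/3 = 12.0667.
Sellers' marginal cost at Q' = 12.0667: 47.25 + 4.9·12.0667 = 106.3768.
ΔQ = 15.6139 − 12.0667 = 3.5472; wedge = 134.4 − 106.3768 = 28.0232.
Welfare loss = ½ × 3.5472 × 28.0232 = 49.70.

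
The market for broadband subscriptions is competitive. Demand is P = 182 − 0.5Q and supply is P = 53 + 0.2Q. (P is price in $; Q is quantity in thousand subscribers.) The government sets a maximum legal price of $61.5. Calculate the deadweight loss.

Competitive equilibrium: 182 − 0.5Q = 53 + 0.2Q → Q* = 184.2857, P* = 89.8571.
At the ceiling P = 61.5, quantity supplied = (61.5 − 53)/0.2 = 42.5.
Willingness to pay at Q' = 42.5: 182 − 0.5·42.5 = 160.75.
ΔQ = 184.2857 − 42.5 = 141.7857; wedge = 160.75 − 61.5 = 99.25.
The triangle = ½ × 141.7857 × 99.25 = $7036.12 thousand.

$7036.12 thousand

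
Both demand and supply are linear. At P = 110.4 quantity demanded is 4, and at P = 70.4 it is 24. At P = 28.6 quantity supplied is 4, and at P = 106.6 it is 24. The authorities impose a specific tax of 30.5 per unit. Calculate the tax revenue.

387.19

Demand slope = (70.4 − 110.4)/(24 − 4) = −2, so P = 118.4 − 2Q.
Supply slope = (106.6 − 28.6)/(24 − 4) = 3.9, so P = 13 + 3.9Q.
Competitive equilibrium: 118.4 − 2Q = 13 + 3.9Q → Q* = 17.8644, P* = 82.6712.
With the tax, the buyer price exceeds the seller price by 30.5: (118.4 − 2Q) − (13 + 3.9Q) = 30.5 → Q' = 12.6949.
Tax revenue = 30.5 × 12.6949 = 387.19.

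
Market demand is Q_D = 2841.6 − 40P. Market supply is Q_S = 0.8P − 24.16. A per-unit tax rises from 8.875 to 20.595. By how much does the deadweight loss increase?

135.45

In inverse form: demand P = 71.04 − 0.025Q, supply P = 30.2 + 1.25Q.
Competitive equilibrium: 71.04 − 0.025Q = 30.2 + 1.25Q → Q* = 32.0314, P* = 70.2392.
For a per-unit tax t: ΔQ = t/1.275, so DWL = ½·t·(t/1.275) = t²/2.55.
At t = 8.875: DWL = 30.888. At t = 20.595: DWL = 166.335.
Increase = 166.335 − 30.888 = 135.45.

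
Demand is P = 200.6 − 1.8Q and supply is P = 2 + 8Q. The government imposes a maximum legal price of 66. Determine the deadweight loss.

737.14

Competitive equilibrium: 200.6 − 1.8Q = 2 + 8Q → Q* = 20.2653, P* = 164.1224.
At the ceiling P = 66, quantity supplied = (66 − 2)/8 = 8.
Willingness to pay at Q' = 8: 200.6 − 1.8·8 = 186.2.
ΔQ = 20.2653 − 8 = 12.2653; wedge = 186.2 − 66 = 120.2.
DWL = ½ × 12.2653 × 120.2 = 737.14.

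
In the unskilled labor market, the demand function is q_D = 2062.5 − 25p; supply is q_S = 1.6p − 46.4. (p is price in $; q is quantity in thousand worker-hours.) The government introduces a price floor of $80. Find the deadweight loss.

$107.15 thousand

In inverse form: demand p = 82.5 − 0.04q, supply p = 29 + 0.625q.
Competitive equilibrium: 82.5 − 0.04q = 29 + 0.625q → q* = 80.4511, p* = 79.282.
At the floor p = 80, quantity demanded = (82.5 − 80)/0.04 = 62.5.
Sellers' marginal cost at q' = 62.5: 29 + 0.625·62.5 = 68.0625.
Δq = 80.4511 − 62.5 = 17.9511; wedge = 80 − 68.0625 = 11.9375.
Deadweight loss = ½ × 17.9511 × 11.9375 = $107.15 thousand.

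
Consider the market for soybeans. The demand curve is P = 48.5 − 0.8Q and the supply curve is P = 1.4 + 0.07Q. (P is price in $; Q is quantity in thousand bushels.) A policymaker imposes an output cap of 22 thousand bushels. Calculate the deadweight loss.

$449.29 thousand

Competitive equilibrium: 48.5 − 0.8Q = 1.4 + 0.07Q → Q* = 54.1379, P* = 5.1897.
At Q = 22: demand price = 48.5 − 0.8·22 = 30.9; supply price = 1.4 + 0.07·22 = 2.94.
ΔQ = 54.1379 − 22 = 32.1379; wedge = 30.9 − 2.94 = 27.96.
The triangle = ½ × 32.1379 × 27.96 = $449.29 thousand.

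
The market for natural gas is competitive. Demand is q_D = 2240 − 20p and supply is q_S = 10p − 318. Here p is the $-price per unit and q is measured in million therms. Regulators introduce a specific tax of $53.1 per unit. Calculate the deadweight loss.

In inverse form: demand p = 112 − 0.05q, supply p = 31.8 + 0.1q.
Competitive equilibrium: 112 − 0.05q = 31.8 + 0.1q → q* = 534.6667, p* = 85.2667.
With the tax, the buyer price exceeds the seller price by 53.1: (112 − 0.05q) − (31.8 + 0.1q) = 53.1 → q' = 180.6667.
Δq = 534.6667 − 180.6667 = 354; the wedge equals the tax, 53.1.
The triangle = ½ × 354 × 53.1 = $9398.70 million.

$9398.70 million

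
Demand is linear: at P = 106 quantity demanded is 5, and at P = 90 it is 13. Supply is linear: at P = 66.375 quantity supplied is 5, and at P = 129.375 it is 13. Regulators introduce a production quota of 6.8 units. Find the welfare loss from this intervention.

24.17

Demand slope = (90 − 106)/(13 − 5) = −2, so P = 116 − 2Q.
Supply slope = (129.375 − 66.375)/(13 − 5) = 7.875, so P = 27 + 7.875Q.
Competitive equilibrium: 116 − 2Q = 27 + 7.875Q → Q* = 9.0127, P* = 97.9747.
At Q = 6.8: demand price = 116 − 2·6.8 = 102.4; supply price = 27 + 7.875·6.8 = 80.55.
ΔQ = 9.0127 − 6.8 = 2.2127; wedge = 102.4 − 80.55 = 21.85.
Welfare loss = ½ × 2.2127 × 21.85 = 24.17.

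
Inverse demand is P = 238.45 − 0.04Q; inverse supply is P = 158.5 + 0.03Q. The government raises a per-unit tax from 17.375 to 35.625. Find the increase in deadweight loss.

Competitive equilibrium: 238.45 − 0.04Q = 158.5 + 0.03Q → Q* = 1142.1429, P* = 192.7643.
For a per-unit tax t: ΔQ = t/0.07, so DWL = ½·t·(t/0.07) = t²/0.14.
At t = 17.375: DWL = 2156.362. At t = 35.625: DWL = 9065.29.
Increase = 9065.29 − 2156.362 = 6908.93.

6908.93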